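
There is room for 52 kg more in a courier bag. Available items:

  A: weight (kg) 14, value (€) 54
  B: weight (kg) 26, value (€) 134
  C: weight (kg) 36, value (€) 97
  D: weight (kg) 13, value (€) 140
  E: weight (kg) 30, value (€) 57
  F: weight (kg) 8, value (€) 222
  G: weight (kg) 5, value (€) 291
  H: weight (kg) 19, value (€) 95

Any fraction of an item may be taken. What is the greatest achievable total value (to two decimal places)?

Order: G (291/5=58.20) > F (222/8=27.75) > D (140/13=10.77) > B (134/26=5.15) > H (95/19=5.00) > A (54/14=3.86) > C (97/36=2.69) > E (57/30=1.90)
Fill: take G (5 @ 291) → take F (8 @ 222) → take D (13 @ 140) → take B (26 @ 134); 52/52 used.
Total value = 787.00

787.00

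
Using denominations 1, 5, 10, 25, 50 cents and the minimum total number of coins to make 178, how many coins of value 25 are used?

1

Greedy: take as many of the largest coin as possible, then repeat with the remainder.
178 − 3×50→28 − 1×25→3 − 3×1→0
Count of 25: 1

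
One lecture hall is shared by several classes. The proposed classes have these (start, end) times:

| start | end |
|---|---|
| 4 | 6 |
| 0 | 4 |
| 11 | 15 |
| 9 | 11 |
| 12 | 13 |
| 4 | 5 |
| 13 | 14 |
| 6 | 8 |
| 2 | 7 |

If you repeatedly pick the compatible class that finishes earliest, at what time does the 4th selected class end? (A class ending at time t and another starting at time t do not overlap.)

11

Sort by end time and greedily take each interval whose start is ≥ the last chosen end.
By end time: (0,4), (4,5), (4,6), (2,7), (6,8), (9,11), (12,13), (13,14), (11,15).
Pick (0,4); next start ≥ 4 → (4,5); next start ≥ 5 → (6,8); next start ≥ 8 → (9,11); next start ≥ 11 → (12,13); next start ≥ 13 → (13,14).
Selected: (0,4) (4,5) (6,8) (9,11) (12,13) (13,14)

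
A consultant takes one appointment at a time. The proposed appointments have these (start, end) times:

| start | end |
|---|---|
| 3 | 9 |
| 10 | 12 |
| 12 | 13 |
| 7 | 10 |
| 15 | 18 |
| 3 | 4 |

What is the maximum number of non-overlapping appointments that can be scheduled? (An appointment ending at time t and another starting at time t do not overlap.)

5

Sorted by end: (3,4)  (3,9)  (7,10)  (10,12)  (12,13)  (15,18)
take (3,4); take (7,10); take (10,12); take (12,13); take (15,18).
Selected 5 appointments.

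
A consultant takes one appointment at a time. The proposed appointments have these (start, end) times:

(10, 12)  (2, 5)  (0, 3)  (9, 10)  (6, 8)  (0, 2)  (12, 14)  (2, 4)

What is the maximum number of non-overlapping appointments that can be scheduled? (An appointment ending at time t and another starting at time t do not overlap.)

Sorted by end: (0,2)  (0,3)  (2,4)  (2,5)  (6,8)  (9,10)  (10,12)  (12,14)
take (0,2); skip (0,3); take (2,4); take (6,8); take (9,10); take (10,12); take (12,14).
Selected 6 appointments.

6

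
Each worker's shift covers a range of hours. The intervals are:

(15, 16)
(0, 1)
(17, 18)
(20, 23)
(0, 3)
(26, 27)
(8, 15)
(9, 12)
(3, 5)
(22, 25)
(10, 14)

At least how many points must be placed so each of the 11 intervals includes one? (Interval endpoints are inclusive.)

Process intervals by earliest right end; each time one isn't hit yet, stab at its right endpoint.
Sorted: [0,1] [0,3] [3,5] [9,12] [10,14] [8,15] [15,16] [17,18] [20,23] [22,25] [26,27]
{[0,1],[0,3]} hit by 1; {[3,5]} hit by 5; {[9,12],[10,14],[8,15]} hit by 12; {[15,16]} hit by 16; {[17,18]} hit by 18; {[20,23],[22,25]} hit by 23; {[26,27]} hit by 27.
Points: 1, 5, 12, 16, 18, 23, 27 (7 total).

7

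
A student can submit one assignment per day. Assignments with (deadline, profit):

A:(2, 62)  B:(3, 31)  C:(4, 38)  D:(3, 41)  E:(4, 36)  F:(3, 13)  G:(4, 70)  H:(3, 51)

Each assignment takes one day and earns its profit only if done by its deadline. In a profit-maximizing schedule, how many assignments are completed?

4

Profit order: G=70 A=62 H=51 D=41 C=38 E=36 B=31 F=13
Assign: G→slot 4, A→slot 2, H→slot 3, D→slot 1, C skipped, E skipped, B skipped, F skipped.
Slots: [1:D] [2:A] [3:H] [4:G]
4 of 8 scheduled.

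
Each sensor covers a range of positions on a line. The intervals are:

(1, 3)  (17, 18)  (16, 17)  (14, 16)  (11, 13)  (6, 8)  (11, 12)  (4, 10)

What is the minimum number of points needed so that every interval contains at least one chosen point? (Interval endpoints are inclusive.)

5

Process intervals by earliest right end; each time one isn't hit yet, stab at its right endpoint.
Sorted: [1,3] [6,8] [4,10] [11,12] [11,13] [14,16] [16,17] [17,18]
{[1,3]} hit by 3; {[6,8],[4,10]} hit by 8; {[11,12],[11,13]} hit by 12; {[14,16],[16,17]} hit by 16; {[17,18]} hit by 18.
Points: 3, 8, 12, 16, 18 (5 total).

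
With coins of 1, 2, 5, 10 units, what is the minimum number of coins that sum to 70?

7

70 − 7×10→0
Total coins = 7 = 7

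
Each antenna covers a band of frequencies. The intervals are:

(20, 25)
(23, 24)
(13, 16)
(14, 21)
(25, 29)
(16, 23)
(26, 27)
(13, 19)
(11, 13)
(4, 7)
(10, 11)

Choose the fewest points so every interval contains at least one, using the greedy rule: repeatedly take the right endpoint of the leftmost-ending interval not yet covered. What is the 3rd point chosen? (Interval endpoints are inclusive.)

16

By right end: [4,7]  [10,11]  [11,13]  [13,16]  [13,19]  [14,21]  [16,23]  [23,24]  [20,25]  [26,27]  [25,29]
[4,7] uncovered → point at 7; [10,11] uncovered → point at 11; [13,16] uncovered → point at 16; [23,24] uncovered → point at 24; [26,27] uncovered → point at 27.
Points: 7, 11, 16, 24, 27 (5 total).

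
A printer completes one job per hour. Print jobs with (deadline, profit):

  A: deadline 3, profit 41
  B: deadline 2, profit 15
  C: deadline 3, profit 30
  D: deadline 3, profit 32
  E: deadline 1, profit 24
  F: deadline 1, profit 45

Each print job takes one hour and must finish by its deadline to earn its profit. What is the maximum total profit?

118

Sort by profit descending; place each in the latest free slot ≤ its deadline.
Profit order: F=45 A=41 D=32 C=30 E=24 B=15
Assign: F→slot 1, A→slot 3, D→slot 2, C skipped, E skipped, B skipped.
Slots: [1:F] [2:D] [3:A]
Profit = 45 + 32 + 41 = 118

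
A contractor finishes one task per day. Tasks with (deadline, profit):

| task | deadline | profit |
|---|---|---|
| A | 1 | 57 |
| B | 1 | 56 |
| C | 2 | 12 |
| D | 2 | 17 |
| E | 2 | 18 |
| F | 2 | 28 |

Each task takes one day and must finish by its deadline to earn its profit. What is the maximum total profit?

Take jobs in profit order; each goes to the latest open slot no later than its deadline.
Profit order: A=57 B=56 F=28 E=18 D=17 C=12
Assign: A→slot 1, B skipped, F→slot 2, E skipped, D skipped, C skipped.
Slots: [1:A] [2:F]
Profit = 57 + 28 = 85

85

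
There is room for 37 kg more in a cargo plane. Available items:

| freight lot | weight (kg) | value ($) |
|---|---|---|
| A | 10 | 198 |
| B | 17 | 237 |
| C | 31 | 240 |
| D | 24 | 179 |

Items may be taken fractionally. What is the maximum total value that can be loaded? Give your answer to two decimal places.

512.42

Ratios (sorted): A 19.80, B 13.94, C 7.74, D 7.46
take A (10 @ 198); take B (17 @ 237); take 10/31 of C → 77.42. Capacity used 37/37.
Total value = 512.42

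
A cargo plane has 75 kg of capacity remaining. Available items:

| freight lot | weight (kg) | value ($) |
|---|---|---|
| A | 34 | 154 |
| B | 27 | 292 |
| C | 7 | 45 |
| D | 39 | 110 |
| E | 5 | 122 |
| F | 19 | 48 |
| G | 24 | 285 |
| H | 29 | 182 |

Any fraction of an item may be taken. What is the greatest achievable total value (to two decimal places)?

819.31

Order: E (122/5=24.40) > G (285/24=11.88) > B (292/27=10.81) > C (45/7=6.43) > H (182/29=6.28) > A (154/34=4.53) > D (110/39=2.82) > F (48/19=2.53)
Fill: take E (5 @ 122) → take G (24 @ 285) → take B (27 @ 292) → take C (7 @ 45) → take 12/29 of H → 75.31; 75/75 used.
Total value = 819.31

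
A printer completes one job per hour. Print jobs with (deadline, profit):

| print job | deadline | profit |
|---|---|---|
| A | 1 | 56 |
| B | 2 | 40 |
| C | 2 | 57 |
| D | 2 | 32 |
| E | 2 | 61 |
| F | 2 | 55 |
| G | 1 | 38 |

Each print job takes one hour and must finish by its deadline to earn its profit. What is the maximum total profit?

118

Take jobs in profit order; each goes to the latest open slot no later than its deadline.
Profit order: E=61 C=57 A=56 F=55 B=40 G=38 D=32
Assign: E→slot 2, C→slot 1, A skipped, F skipped, B skipped, G skipped, D skipped.
Slots: [1:C] [2:E]
Profit = 57 + 61 = 118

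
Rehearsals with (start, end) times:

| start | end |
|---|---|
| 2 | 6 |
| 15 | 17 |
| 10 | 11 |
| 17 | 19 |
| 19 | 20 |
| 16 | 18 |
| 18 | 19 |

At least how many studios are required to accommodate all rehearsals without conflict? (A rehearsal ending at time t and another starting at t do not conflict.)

Count concurrent intervals with a sweep; the peak is the room count.
Events (time:±→running): 2:+→1 6:-→0 10:+→1 11:-→0 15:+→1 16:+→2 … peak 2.

2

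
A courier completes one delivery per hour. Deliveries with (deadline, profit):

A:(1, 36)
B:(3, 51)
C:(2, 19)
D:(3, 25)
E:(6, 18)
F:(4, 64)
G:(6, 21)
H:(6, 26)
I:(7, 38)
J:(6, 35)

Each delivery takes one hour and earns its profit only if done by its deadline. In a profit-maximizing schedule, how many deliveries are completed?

7

Profit order: F=64 B=51 I=38 A=36 J=35 H=26 D=25 G=21 C=19 E=18
Assign: F→slot 4, B→slot 3, I→slot 7, A→slot 1, J→slot 6, H→slot 5, D→slot 2, G skipped, C skipped, E skipped.
Slots: [1:A] [2:D] [3:B] [4:F] [5:H] [6:J] [7:I]
7 of 10 scheduled.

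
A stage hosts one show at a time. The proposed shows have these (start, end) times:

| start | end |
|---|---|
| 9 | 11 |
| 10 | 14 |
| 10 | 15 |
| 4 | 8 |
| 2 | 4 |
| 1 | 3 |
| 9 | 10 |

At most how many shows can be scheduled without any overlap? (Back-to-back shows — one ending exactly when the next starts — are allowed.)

Order by finish time; keep every interval that doesn't clash with the previous kept one.
Sorted by end: (1,3)  (2,4)  (4,8)  (9,10)  (9,11)  (10,14)  (10,15)
take (1,3); skip (2,4); take (4,8); take (9,10); take (10,14).
Selected 4 shows.

4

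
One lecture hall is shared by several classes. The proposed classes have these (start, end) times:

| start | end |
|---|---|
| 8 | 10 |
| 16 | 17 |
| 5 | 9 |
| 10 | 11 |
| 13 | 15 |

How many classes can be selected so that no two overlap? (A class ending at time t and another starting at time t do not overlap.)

4

Sorted by end: (5,9)  (8,10)  (10,11)  (13,15)  (16,17)
take (5,9); take (10,11); take (13,15); take (16,17).
Selected 4 classes.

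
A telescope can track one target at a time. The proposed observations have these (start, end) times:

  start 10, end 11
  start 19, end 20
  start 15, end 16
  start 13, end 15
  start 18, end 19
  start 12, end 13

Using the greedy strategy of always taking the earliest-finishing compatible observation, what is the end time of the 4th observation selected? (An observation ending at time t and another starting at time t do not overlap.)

Sorted by end: (10,11)  (12,13)  (13,15)  (15,16)  (18,19)  (19,20)
take (10,11); take (12,13); take (13,15); take (15,16); take (18,19); take (19,20).
Selected: (10,11) (12,13) (13,15) (15,16) (18,19) (19,20)

16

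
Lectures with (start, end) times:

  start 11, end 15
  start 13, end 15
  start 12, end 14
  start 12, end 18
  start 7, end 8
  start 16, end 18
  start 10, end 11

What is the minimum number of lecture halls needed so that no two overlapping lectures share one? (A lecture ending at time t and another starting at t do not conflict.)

Events (time:±→running): 7:+→1 8:-→0 10:+→1 11:-→0 11:+→1 12:+→2 12:+→3 13:+→4 … peak 4.

4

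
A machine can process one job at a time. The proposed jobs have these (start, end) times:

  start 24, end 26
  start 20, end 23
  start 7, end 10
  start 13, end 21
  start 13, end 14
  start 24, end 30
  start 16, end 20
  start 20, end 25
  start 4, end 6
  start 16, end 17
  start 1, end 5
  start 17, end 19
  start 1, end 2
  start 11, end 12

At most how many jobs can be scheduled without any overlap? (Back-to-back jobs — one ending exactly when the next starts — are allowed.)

Greedy by earliest finish: after sorting by end time, pick each interval compatible with the last pick.
Sorted by end: (1,2)  (1,5)  (4,6)  (7,10)  (11,12)  (13,14)  (16,17)  (17,19)  (16,20)  (13,21)  (20,23)  (20,25)  (24,26)  (24,30)
take (1,2); take (4,6); take (7,10); take (11,12); take (13,14); take (16,17); take (17,19); skip (16,20); skip (13,21); take (20,23); skip (20,25); take (24,26).
Selected 9 jobs.

9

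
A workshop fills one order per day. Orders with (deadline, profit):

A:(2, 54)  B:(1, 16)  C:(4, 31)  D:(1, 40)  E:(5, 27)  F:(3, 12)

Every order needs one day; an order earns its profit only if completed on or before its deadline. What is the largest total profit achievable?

Sort by profit descending; place each in the latest free slot ≤ its deadline.
Profit order: A=54 D=40 C=31 E=27 B=16 F=12
Assign: A→slot 2, D→slot 1, C→slot 4, E→slot 5, B skipped, F→slot 3.
Slots: [1:D] [2:A] [3:F] [4:C] [5:E]
Profit = 40 + 54 + 12 + 31 + 27 = 164

164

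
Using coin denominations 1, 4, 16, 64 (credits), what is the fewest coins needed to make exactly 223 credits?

10

223 = 3×64 + 1×16 + 3×4 + 3×1
Total coins = 3 + 1 + 3 + 3 = 10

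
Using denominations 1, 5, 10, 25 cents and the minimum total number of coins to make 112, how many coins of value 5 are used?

112 = 4×25 + 1×10 + 2×1
Count of 5: 0

0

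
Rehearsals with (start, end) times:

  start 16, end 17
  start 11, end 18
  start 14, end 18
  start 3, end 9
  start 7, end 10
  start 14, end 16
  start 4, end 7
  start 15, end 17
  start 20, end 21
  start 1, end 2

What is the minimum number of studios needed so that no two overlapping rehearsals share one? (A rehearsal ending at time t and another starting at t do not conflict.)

The answer is the maximum number of intervals overlapping at any instant.
Events (time:±→running): 1:+→1 2:-→0 3:+→1 4:+→2 7:-→1 7:+→2 9:-→1 10:-→0 11:+→1 14:+→2 14:+→3 15:+→4 … peak 4.

4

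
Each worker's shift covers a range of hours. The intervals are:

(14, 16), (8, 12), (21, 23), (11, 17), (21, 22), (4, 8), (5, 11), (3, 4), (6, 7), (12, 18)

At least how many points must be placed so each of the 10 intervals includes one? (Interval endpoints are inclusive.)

Process intervals by earliest right end; each time one isn't hit yet, stab at its right endpoint.
By right end: [3,4]  [6,7]  [4,8]  [5,11]  [8,12]  [14,16]  [11,17]  [12,18]  [21,22]  [21,23]
[3,4] uncovered → point at 4; [6,7] uncovered → point at 7; [8,12] uncovered → point at 12; [14,16] uncovered → point at 16; [21,22] uncovered → point at 22.
Points: 4, 7, 12, 16, 22 (5 total).

5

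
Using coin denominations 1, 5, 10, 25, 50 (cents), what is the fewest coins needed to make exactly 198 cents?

198 = 3×50 + 1×25 + 2×10 + 3×1
Total coins = 3 + 1 + 2 + 3 = 9

9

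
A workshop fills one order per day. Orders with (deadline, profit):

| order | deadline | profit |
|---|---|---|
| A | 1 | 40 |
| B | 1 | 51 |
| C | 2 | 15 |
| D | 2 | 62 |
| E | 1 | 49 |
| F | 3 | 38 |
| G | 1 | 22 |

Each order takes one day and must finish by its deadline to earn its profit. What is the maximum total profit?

151

Take jobs in profit order; each goes to the latest open slot no later than its deadline.
Profit order: D=62 B=51 E=49 A=40 F=38 G=22 C=15
Assign: D→slot 2, B→slot 1, E skipped, A skipped, F→slot 3, G skipped, C skipped.
Slots: [1:B] [2:D] [3:F]
Profit = 51 + 62 + 38 = 151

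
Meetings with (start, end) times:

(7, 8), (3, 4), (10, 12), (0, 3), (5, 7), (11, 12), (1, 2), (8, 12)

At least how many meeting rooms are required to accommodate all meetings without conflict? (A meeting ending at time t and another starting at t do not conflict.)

3

The answer is the maximum number of intervals overlapping at any instant.
starts: [0, 1, 3, 5, 7, 8, 10, 11]
ends:   [2, 3, 4, 7, 8, 12, 12, 12]
s0→1 s1→2 e2→1 e3→0 s3→1 e4→0 s5→1 e7→0 s7→1 e8→0 s8→1 s10→2 s11→3  — peak 3.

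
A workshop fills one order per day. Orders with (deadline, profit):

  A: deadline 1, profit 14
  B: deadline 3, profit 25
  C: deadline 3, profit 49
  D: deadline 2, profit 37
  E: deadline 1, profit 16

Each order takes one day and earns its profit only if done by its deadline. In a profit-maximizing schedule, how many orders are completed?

3

Take jobs in profit order; each goes to the latest open slot no later than its deadline.
Profit order: C=49 D=37 B=25 E=16 A=14
Assign: C→slot 3, D→slot 2, B→slot 1, E skipped, A skipped.
Slots: [1:B] [2:D] [3:C]
3 of 5 scheduled.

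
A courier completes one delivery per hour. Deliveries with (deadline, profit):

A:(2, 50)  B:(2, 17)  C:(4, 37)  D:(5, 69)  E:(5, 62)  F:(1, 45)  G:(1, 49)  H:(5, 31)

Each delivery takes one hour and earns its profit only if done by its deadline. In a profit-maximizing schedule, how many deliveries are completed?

Sort by profit descending; place each in the latest free slot ≤ its deadline.
Profit order: D=69 E=62 A=50 G=49 F=45 C=37 H=31 B=17
Assign: D→slot 5, E→slot 4, A→slot 2, G→slot 1, F skipped, C→slot 3, H skipped, B skipped.
Slots: [1:G] [2:A] [3:C] [4:E] [5:D]
5 of 8 scheduled.

5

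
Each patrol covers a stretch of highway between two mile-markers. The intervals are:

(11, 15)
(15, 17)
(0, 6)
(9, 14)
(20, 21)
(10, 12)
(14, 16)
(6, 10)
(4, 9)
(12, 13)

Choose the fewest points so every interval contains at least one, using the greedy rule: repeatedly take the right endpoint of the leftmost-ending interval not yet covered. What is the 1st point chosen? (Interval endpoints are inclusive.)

By right end: [0,6]  [4,9]  [6,10]  [10,12]  [12,13]  [9,14]  [11,15]  [14,16]  [15,17]  [20,21]
[0,6] uncovered → point at 6; [10,12] uncovered → point at 12; [14,16] uncovered → point at 16; [20,21] uncovered → point at 21.
Points: 6, 12, 16, 21 (4 total).

6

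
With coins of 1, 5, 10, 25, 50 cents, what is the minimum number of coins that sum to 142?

142 − 2×50→42 − 1×25→17 − 1×10→7 − 1×5→2 − 2×1→0
Total coins = 2 + 1 + 1 + 1 + 2 = 7

7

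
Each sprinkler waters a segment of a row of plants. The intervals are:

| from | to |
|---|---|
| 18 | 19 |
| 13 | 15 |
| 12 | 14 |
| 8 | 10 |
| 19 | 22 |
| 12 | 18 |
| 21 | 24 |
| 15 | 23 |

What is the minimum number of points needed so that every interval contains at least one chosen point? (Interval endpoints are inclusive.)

4

Sort by right endpoint; whenever an interval is uncovered, place a point at its right end.
Sorted: [8,10] [12,14] [13,15] [12,18] [18,19] [19,22] [15,23] [21,24]
{[8,10]} hit by 10; {[12,14],[13,15],[12,18]} hit by 14; {[18,19],[19,22],[15,23]} hit by 19; {[21,24]} hit by 24.
Points: 10, 14, 19, 24 (4 total).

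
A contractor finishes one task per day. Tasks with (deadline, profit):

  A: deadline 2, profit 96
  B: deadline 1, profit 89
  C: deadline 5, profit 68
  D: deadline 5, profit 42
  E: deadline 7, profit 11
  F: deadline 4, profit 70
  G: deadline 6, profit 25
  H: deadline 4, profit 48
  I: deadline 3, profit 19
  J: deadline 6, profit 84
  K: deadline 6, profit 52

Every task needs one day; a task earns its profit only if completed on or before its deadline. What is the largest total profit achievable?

470

Take jobs in profit order; each goes to the latest open slot no later than its deadline.
Profit order: A=96 B=89 J=84 F=70 C=68 K=52 H=48 D=42 G=25 I=19 E=11
Assign: A→slot 2, B→slot 1, J→slot 6, F→slot 4, C→slot 5, K→slot 3, H skipped, D skipped, G skipped, I skipped, E→slot 7.
Slots: [1:B] [2:A] [3:K] [4:F] [5:C] [6:J] [7:E]
Profit = 89 + 96 + 52 + 70 + 68 + 84 + 11 = 470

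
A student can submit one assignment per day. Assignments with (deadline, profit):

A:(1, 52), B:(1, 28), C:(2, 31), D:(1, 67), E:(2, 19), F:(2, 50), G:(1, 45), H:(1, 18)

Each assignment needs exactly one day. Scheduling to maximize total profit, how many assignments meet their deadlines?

2

By profit: D(d1,67), A(d1,52), F(d2,50), G(d1,45), C(d2,31), B(d1,28), E(d2,19), H(d1,18)
D→slot 1; A skipped; F→slot 2; G skipped; C skipped; B skipped; E skipped; H skipped.
2 of 8 scheduled.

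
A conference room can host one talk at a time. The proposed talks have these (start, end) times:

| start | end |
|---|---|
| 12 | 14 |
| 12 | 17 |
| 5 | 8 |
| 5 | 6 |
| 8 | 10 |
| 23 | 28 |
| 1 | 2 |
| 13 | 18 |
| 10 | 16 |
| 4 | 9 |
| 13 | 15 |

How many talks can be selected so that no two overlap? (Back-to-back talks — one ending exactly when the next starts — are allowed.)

Sort by end time and greedily take each interval whose start is ≥ the last chosen end.
By end time: (1,2), (5,6), (5,8), (4,9), (8,10), (12,14), (13,15), (10,16), (12,17), (13,18), (23,28).
Pick (1,2); next start ≥ 2 → (5,6); next start ≥ 6 → (8,10); next start ≥ 10 → (12,14); next start ≥ 14 → (23,28).
Selected 5 talks.

5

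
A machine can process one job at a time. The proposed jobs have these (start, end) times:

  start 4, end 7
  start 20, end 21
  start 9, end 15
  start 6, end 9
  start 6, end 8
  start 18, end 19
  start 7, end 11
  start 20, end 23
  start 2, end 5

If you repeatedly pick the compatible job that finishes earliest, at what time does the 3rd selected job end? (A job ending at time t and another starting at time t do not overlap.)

Greedy by earliest finish: after sorting by end time, pick each interval compatible with the last pick.
By end time: (2,5), (4,7), (6,8), (6,9), (7,11), (9,15), (18,19), (20,21), (20,23).
Pick (2,5); next start ≥ 5 → (6,8); next start ≥ 8 → (9,15); next start ≥ 15 → (18,19); next start ≥ 19 → (20,21).
Selected: (2,5) (6,8) (9,15) (18,19) (20,21)

15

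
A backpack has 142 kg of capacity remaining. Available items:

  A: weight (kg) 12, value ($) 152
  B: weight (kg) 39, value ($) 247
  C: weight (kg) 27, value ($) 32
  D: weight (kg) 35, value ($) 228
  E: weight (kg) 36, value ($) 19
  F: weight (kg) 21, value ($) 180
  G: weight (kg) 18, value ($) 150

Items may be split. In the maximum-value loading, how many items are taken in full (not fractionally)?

5

Ratios (sorted): A 12.67, F 8.57, G 8.33, D 6.51, B 6.33, C 1.19, E 0.53
take A (12 @ 152); take F (21 @ 180); take G (18 @ 150); take D (35 @ 228); take B (39 @ 247); take 17/27 of C → 20.15. Capacity used 142/142.
5 item(s) taken whole; one partial (take 17/27 of C).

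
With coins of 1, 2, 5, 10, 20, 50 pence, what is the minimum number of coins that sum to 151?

Use the largest denomination that fits, subtract, and repeat.
151 − 3×50→1 − 1×1→0
Total coins = 3 + 1 = 4

4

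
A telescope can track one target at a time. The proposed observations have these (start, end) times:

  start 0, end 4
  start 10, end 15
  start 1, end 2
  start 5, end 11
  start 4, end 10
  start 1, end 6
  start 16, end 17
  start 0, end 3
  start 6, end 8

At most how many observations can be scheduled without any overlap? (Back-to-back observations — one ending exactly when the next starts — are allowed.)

4

Order by finish time; keep every interval that doesn't clash with the previous kept one.
Sorted by end: (1,2)  (0,3)  (0,4)  (1,6)  (6,8)  (4,10)  (5,11)  (10,15)  (16,17)
take (1,2); skip (1,6); take (6,8); take (10,15); take (16,17).
Selected 4 observations.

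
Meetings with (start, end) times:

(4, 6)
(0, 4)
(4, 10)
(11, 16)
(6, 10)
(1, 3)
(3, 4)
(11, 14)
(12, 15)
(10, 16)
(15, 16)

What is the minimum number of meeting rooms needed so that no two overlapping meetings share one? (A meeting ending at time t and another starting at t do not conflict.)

The answer is the maximum number of intervals overlapping at any instant.
Events (time:±→running): 0:+→1 1:+→2 3:-→1 3:+→2 4:-→1 4:-→0 4:+→1 4:+→2 6:-→1 6:+→2 10:-→1 10:-→0 10:+→1 11:+→2 11:+→3 12:+→4 … peak 4.

4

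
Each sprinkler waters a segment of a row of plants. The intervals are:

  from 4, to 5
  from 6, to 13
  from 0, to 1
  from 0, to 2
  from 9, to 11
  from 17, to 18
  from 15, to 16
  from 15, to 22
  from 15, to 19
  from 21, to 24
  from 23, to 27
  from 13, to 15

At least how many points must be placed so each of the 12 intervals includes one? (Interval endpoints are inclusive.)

6

By right end: [0,1]  [0,2]  [4,5]  [9,11]  [6,13]  [13,15]  [15,16]  [17,18]  [15,19]  [15,22]  [21,24]  [23,27]
[0,1] uncovered → point at 1; [4,5] uncovered → point at 5; [9,11] uncovered → point at 11; [13,15] uncovered → point at 15; [17,18] uncovered → point at 18; [21,24] uncovered → point at 24.
Points: 1, 5, 11, 15, 18, 24 (6 total).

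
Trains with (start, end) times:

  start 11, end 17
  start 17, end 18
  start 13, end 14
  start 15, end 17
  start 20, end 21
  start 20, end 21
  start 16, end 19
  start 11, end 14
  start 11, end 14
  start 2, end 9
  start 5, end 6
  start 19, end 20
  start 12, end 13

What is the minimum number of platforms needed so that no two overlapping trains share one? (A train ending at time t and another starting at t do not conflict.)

4

The answer is the maximum number of intervals overlapping at any instant.
Events (time:±→running): 2:+→1 5:+→2 6:-→1 9:-→0 11:+→1 11:+→2 11:+→3 12:+→4 … peak 4.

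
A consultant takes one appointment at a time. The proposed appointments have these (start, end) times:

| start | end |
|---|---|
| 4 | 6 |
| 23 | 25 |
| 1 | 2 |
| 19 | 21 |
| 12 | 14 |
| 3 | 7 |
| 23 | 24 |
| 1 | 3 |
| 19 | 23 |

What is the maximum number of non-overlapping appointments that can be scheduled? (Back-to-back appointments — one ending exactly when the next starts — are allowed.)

5

Greedy by earliest finish: after sorting by end time, pick each interval compatible with the last pick.
Sorted by end: (1,2)  (1,3)  (4,6)  (3,7)  (12,14)  (19,21)  (19,23)  (23,24)  (23,25)
take (1,2); take (4,6); take (12,14); take (19,21); take (23,24).
Selected 5 appointments.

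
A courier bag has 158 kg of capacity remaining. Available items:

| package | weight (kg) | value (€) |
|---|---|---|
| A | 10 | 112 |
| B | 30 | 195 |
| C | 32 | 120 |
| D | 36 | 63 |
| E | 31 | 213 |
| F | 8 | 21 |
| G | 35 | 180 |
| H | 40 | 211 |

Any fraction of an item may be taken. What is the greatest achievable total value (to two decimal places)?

Ratios (sorted): A 11.20, E 6.87, B 6.50, H 5.28, G 5.14, C 3.75, F 2.62, D 1.75
take A (10 @ 112); take E (31 @ 213); take B (30 @ 195); take H (40 @ 211); take G (35 @ 180); take 12/32 of C → 45.00. Capacity used 158/158.
Total value = 956.00

956.00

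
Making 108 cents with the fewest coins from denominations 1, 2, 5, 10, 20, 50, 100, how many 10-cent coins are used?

108 = 1×100 + 1×5 + 1×2 + 1×1
Count of 10: 0

0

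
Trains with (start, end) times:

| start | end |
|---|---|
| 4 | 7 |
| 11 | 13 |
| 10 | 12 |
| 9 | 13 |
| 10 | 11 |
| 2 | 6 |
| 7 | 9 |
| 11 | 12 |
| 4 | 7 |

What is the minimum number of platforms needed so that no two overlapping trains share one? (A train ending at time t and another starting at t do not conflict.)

4

Count concurrent intervals with a sweep; the peak is the room count.
Events (time:±→running): 2:+→1 4:+→2 4:+→3 6:-→2 7:-→1 7:-→0 7:+→1 9:-→0 9:+→1 10:+→2 10:+→3 11:-→2 11:+→3 11:+→4 … peak 4.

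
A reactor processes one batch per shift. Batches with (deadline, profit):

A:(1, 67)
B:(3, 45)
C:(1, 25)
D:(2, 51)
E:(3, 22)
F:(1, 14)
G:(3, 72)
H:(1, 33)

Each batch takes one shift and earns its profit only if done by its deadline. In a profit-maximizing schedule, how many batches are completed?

3

Sort by profit descending; place each in the latest free slot ≤ its deadline.
By profit: G(d3,72), A(d1,67), D(d2,51), B(d3,45), H(d1,33), C(d1,25), E(d3,22), F(d1,14)
G→slot 3; A→slot 1; D→slot 2; B skipped; H skipped; C skipped; E skipped; F skipped.
3 of 8 scheduled.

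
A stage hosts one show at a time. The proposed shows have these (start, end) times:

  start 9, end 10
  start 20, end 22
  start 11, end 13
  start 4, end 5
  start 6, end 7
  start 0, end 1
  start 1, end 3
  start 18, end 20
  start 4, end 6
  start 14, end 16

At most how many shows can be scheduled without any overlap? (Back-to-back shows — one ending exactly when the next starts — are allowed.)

Order by finish time; keep every interval that doesn't clash with the previous kept one.
Sorted by end: (0,1)  (1,3)  (4,5)  (4,6)  (6,7)  (9,10)  (11,13)  (14,16)  (18,20)  (20,22)
take (0,1); take (1,3); take (4,5); take (6,7); take (9,10); take (11,13); take (14,16); take (18,20); take (20,22).
Selected 9 shows.

9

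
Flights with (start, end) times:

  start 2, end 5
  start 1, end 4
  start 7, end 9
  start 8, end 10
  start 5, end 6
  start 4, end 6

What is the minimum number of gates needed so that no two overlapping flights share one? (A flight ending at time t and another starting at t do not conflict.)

The answer is the maximum number of intervals overlapping at any instant.
Events (time:±→running): 1:+→1 2:+→2 … peak 2.

2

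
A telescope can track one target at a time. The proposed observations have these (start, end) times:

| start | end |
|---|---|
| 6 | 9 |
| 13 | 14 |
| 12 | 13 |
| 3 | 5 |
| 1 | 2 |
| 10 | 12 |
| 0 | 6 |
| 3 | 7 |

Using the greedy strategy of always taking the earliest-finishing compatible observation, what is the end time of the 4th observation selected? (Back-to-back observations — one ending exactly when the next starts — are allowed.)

Sorted by end: (1,2)  (3,5)  (0,6)  (3,7)  (6,9)  (10,12)  (12,13)  (13,14)
take (1,2); take (3,5); skip (3,7); take (6,9); take (10,12); take (12,13); take (13,14).
Selected: (1,2) (3,5) (6,9) (10,12) (12,13) (13,14)

12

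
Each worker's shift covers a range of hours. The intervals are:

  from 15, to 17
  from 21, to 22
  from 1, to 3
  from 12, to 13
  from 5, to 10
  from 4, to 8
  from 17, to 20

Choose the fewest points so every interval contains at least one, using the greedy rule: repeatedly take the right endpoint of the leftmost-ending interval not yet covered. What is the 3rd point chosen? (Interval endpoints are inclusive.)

Sorted: [1,3] [4,8] [5,10] [12,13] [15,17] [17,20] [21,22]
{[1,3]} hit by 3; {[4,8],[5,10]} hit by 8; {[12,13]} hit by 13; {[15,17],[17,20]} hit by 17; {[21,22]} hit by 22.
Points: 3, 8, 13, 17, 22 (5 total).

13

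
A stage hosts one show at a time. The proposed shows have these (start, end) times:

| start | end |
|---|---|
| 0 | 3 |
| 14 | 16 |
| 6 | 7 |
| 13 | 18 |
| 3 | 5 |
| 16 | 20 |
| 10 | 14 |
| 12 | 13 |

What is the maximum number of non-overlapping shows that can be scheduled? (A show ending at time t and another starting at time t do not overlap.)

Sort by end time and greedily take each interval whose start is ≥ the last chosen end.
Sorted by end: (0,3)  (3,5)  (6,7)  (12,13)  (10,14)  (14,16)  (13,18)  (16,20)
take (0,3); take (3,5); take (6,7); take (12,13); take (14,16); skip (13,18); take (16,20).
Selected 6 shows.

6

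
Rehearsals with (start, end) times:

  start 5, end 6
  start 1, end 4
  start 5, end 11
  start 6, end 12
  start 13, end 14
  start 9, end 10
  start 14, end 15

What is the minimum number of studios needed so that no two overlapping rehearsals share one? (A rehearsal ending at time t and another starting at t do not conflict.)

Count concurrent intervals with a sweep; the peak is the room count.
Events (time:±→running): 1:+→1 4:-→0 5:+→1 5:+→2 6:-→1 6:+→2 9:+→3 … peak 3.

3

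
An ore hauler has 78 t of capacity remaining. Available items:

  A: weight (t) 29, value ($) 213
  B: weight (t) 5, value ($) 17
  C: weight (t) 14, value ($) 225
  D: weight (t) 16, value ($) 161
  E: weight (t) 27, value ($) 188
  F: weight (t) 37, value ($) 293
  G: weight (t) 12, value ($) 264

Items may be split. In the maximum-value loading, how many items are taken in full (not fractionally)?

Order: G (264/12=22.00) > C (225/14=16.07) > D (161/16=10.06) > F (293/37=7.92) > A (213/29=7.34) > E (188/27=6.96) > B (17/5=3.40)
Fill: take G (12 @ 264) → take C (14 @ 225) → take D (16 @ 161) → take 36/37 of F → 285.08; 78/78 used.
3 item(s) taken whole; one partial (take 36/37 of F).

3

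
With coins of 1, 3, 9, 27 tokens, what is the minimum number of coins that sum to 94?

6

Greedy: take as many of the largest coin as possible, then repeat with the remainder.
94 − 3×27→13 − 1×9→4 − 1×3→1 − 1×1→0
Total coins = 3 + 1 + 1 + 1 = 6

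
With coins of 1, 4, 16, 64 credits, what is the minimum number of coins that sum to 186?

186 = 2×64 + 3×16 + 2×4 + 2×1
Total coins = 2 + 3 + 2 + 2 = 9

9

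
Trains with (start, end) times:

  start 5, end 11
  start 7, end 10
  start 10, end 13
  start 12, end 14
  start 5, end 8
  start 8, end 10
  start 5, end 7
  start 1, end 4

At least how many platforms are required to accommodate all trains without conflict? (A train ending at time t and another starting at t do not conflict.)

3

Count concurrent intervals with a sweep; the peak is the room count.
starts: [1, 5, 5, 5, 7, 8, 10, 12]
ends:   [4, 7, 8, 10, 10, 11, 13, 14]
s1→1 e4→0 s5→1 s5→2 s5→3  — peak 3.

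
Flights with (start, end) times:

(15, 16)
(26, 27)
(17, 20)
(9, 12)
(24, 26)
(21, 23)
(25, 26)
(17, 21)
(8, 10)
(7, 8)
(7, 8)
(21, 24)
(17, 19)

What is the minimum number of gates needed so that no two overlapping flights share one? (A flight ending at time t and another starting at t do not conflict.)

3

Count concurrent intervals with a sweep; the peak is the room count.
Events (time:±→running): 7:+→1 7:+→2 8:-→1 8:-→0 8:+→1 9:+→2 10:-→1 12:-→0 15:+→1 16:-→0 17:+→1 17:+→2 17:+→3 … peak 3.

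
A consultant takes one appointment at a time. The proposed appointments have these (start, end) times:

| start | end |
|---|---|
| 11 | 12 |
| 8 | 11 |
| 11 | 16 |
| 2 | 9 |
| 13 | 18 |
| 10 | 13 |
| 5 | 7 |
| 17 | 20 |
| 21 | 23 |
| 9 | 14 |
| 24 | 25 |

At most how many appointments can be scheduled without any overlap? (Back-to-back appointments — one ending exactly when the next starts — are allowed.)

Sorted by end: (5,7)  (2,9)  (8,11)  (11,12)  (10,13)  (9,14)  (11,16)  (13,18)  (17,20)  (21,23)  (24,25)
take (5,7); take (8,11); take (11,12); take (13,18); skip (17,20); take (21,23); take (24,25).
Selected 6 appointments.

6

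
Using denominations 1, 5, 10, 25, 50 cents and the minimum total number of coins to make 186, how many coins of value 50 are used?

3

186 − 3×50→36 − 1×25→11 − 1×10→1 − 1×1→0
Count of 50: 3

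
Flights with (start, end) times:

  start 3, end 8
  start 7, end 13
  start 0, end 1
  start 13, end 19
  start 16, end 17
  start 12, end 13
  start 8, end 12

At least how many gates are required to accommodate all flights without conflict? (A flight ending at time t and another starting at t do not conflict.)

2

The answer is the maximum number of intervals overlapping at any instant.
Events (time:±→running): 0:+→1 1:-→0 3:+→1 7:+→2 … peak 2.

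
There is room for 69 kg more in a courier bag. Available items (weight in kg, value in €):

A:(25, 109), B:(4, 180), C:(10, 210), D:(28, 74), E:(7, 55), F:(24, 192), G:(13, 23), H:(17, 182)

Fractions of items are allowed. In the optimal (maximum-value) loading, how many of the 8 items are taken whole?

Sort by value per unit weight and fill in that order.
Order: B (180/4=45.00) > C (210/10=21.00) > H (182/17=10.71) > F (192/24=8.00) > E (55/7=7.86) > A (109/25=4.36) > D (74/28=2.64) > G (23/13=1.77)
Fill: take B (4 @ 180) → take C (10 @ 210) → take H (17 @ 182) → take F (24 @ 192) → take E (7 @ 55) → take 7/25 of A → 30.52; 69/69 used.
5 item(s) taken whole; one partial (take 7/25 of A).

5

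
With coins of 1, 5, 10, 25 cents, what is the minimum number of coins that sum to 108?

Greedy: take as many of the largest coin as possible, then repeat with the remainder.
108 = 4×25 + 1×5 + 3×1
Total coins = 4 + 1 + 3 = 8

8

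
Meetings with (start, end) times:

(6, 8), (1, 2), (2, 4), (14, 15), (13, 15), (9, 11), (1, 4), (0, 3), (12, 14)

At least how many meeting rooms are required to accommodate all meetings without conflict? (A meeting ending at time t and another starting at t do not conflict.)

Events (time:±→running): 0:+→1 1:+→2 1:+→3 … peak 3.

3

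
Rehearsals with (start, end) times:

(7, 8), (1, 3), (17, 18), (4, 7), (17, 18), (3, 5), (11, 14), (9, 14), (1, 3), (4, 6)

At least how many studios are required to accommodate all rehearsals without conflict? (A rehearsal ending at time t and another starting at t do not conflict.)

3

starts: [1, 1, 3, 4, 4, 7, 9, 11, 17, 17]
ends:   [3, 3, 5, 6, 7, 8, 14, 14, 18, 18]
s1→1 s1→2 e3→1 e3→0 s3→1 s4→2 s4→3  — peak 3.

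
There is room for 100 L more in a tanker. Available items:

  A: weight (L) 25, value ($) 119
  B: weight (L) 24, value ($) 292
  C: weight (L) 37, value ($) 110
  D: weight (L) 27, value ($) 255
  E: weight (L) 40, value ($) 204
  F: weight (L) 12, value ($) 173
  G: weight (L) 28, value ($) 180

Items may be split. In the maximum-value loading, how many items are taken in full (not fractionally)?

4

Order: F (173/12=14.42) > B (292/24=12.17) > D (255/27=9.44) > G (180/28=6.43) > E (204/40=5.10) > A (119/25=4.76) > C (110/37=2.97)
Fill: take F (12 @ 173) → take B (24 @ 292) → take D (27 @ 255) → take G (28 @ 180) → take 9/40 of E → 45.90; 100/100 used.
4 item(s) taken whole; one partial (take 9/40 of E).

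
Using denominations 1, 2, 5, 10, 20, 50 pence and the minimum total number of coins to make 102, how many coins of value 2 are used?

Greedy: take as many of the largest coin as possible, then repeat with the remainder.
102 = 2×50 + 1×2
Count of 2: 1

1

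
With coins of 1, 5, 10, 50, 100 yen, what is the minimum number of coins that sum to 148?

148 − 1×100→48 − 4×10→8 − 1×5→3 − 3×1→0
Total coins = 1 + 4 + 1 + 3 = 9

9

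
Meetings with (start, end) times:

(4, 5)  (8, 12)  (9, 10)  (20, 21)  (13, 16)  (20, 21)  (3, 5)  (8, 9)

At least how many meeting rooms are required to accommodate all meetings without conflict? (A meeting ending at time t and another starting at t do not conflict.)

2

Count concurrent intervals with a sweep; the peak is the room count.
starts: [3, 4, 8, 8, 9, 13, 20, 20]
ends:   [5, 5, 9, 10, 12, 16, 21, 21]
s3→1 s4→2  — peak 2.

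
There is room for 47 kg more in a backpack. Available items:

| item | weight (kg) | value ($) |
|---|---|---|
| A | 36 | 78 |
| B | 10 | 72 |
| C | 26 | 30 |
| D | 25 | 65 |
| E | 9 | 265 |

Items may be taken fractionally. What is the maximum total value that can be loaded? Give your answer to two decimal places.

Greedy by value/weight ratio, highest first.
Order: E (265/9=29.44) > B (72/10=7.20) > D (65/25=2.60) > A (78/36=2.17) > C (30/26=1.15)
Fill: take E (9 @ 265) → take B (10 @ 72) → take D (25 @ 65) → take 3/36 of A → 6.50; 47/47 used.
Total value = 408.50

408.50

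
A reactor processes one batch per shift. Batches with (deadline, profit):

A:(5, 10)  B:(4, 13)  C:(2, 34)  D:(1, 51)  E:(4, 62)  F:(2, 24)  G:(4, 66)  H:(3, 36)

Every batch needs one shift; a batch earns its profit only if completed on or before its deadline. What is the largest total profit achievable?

225

Take jobs in profit order; each goes to the latest open slot no later than its deadline.
Profit order: G=66 E=62 D=51 H=36 C=34 F=24 B=13 A=10
Assign: G→slot 4, E→slot 3, D→slot 1, H→slot 2, C skipped, F skipped, B skipped, A→slot 5.
Slots: [1:D] [2:H] [3:E] [4:G] [5:A]
Profit = 51 + 36 + 62 + 66 + 10 = 225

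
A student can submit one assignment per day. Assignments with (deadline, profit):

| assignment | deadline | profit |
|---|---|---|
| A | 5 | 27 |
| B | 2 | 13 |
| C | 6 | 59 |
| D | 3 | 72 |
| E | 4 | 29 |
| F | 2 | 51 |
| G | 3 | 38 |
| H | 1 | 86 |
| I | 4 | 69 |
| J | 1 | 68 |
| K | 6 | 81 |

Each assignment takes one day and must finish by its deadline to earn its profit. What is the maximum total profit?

418

Take jobs in profit order; each goes to the latest open slot no later than its deadline.
Profit order: H=86 K=81 D=72 I=69 J=68 C=59 F=51 G=38 E=29 A=27 B=13
Assign: H→slot 1, K→slot 6, D→slot 3, I→slot 4, J skipped, C→slot 5, F→slot 2, G skipped, E skipped, A skipped, B skipped.
Slots: [1:H] [2:F] [3:D] [4:I] [5:C] [6:K]
Profit = 86 + 51 + 72 + 69 + 59 + 81 = 418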